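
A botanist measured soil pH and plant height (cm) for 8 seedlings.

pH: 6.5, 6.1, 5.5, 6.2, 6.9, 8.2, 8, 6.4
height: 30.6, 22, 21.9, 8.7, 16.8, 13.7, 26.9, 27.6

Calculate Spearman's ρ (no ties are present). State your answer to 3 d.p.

Rank pH: 5, 2, 1, 3, 6, 8, 7, 4
Rank height: 8, 5, 4, 1, 3, 2, 6, 7
d = rank(pH) − rank(height): -3, -3, -3, 2, 3, 6, 1, -3; Σd² = 86
ρ = 1 − 6Σd² / [n(n²−1)] = 1 − 6×86 / (8×63) = 1 − 516/504 ≈ -0.024

-0.024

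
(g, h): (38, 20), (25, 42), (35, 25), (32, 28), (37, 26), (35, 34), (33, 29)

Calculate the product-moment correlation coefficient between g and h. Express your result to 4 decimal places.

n = 7, Σg = 235, Σh = 204, Σg² = 8001, Σh² = 6246, Σgh = 6690
nΣgh − ΣgΣh = 46830 − 47940 = -1110
nΣg² − (Σg)² = 56007 − 55225 = 782; nΣh² − (Σh)² = 43722 − 41616 = 2106
r = -1110 / √(782 × 2106) = -1110 / 1283.3129 ≈ -0.8649

-0.8649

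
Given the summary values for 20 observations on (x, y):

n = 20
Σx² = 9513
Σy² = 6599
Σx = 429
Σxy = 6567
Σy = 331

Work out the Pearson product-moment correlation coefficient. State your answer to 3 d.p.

r = (nΣxy − ΣxΣy) / √[(nΣx² − (Σx)²)(nΣy² − (Σy)²)]
Numerator: 20×6567 − 429×331 = -10659
Denominator: √[(190260 − 184041)(131980 − 109561)] = √[6219 × 22419] = 11807.7839
r = -10659 / 11807.7839 ≈ -0.903

-0.903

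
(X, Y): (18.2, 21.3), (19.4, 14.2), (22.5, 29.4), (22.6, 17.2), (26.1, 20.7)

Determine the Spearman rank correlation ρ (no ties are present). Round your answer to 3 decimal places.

Rank X: 1, 2, 3, 4, 5
Rank Y: 4, 1, 5, 2, 3
d = rank(X) − rank(Y): -3, 1, -2, 2, 2; Σd² = 22
ρ = 1 − 6Σd² / [n(n²−1)] = 1 − 6×22 / (5×24) = 1 − 132/120 ≈ -0.100

-0.100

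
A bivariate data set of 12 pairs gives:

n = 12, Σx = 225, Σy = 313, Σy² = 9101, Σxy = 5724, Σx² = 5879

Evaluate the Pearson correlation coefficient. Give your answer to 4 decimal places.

-0.1161

r = (nΣxy − ΣxΣy) / √[(nΣx² − (Σx)²)(nΣy² − (Σy)²)]
Numerator: 12×5724 − 225×313 = -1737
Denominator: √[(70548 − 50625)(109212 − 97969)] = √[19923 × 11243] = 14966.4388
r = -1737 / 14966.4388 ≈ -0.1161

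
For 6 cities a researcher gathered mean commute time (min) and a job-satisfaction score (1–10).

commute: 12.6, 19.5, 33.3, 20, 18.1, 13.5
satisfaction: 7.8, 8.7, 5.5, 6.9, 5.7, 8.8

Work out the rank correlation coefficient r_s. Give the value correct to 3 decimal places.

Rank commute: 1, 4, 6, 5, 3, 2
Rank satisfaction: 4, 5, 1, 3, 2, 6
d = rank(commute) − rank(satisfaction): -3, -1, 5, 2, 1, -4; Σd² = 56
ρ = 1 − 6Σd² / [n(n²−1)] = 1 − 6×56 / (6×35) = 1 − 336/210 ≈ -0.600

-0.600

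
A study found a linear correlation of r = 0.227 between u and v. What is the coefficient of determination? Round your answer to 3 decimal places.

0.052

r² = (0.227)² = 0.052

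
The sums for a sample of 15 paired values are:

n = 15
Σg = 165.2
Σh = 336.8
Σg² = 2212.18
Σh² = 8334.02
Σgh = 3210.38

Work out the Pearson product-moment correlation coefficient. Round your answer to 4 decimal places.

r = (nΣgh − ΣgΣh) / √[(nΣg² − (Σg)²)(nΣh² − (Σh)²)]
Numerator: 15×3210.38 − 165.2×336.8 = -7483.66
Denominator: √[(33182.7 − 27291.04)(125010.3 − 113434.24)] = √[5891.66 × 11576.06] = 8258.4629
r = -7483.66 / 8258.4629 ≈ -0.9062

-0.9062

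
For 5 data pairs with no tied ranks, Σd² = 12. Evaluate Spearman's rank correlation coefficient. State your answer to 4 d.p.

0.4000

ρ = 1 − 6Σd² / [n(n²−1)] = 1 − 6×12 / (5×24)
  = 1 − 72/120 = 1 − 0.60000 ≈ 0.4000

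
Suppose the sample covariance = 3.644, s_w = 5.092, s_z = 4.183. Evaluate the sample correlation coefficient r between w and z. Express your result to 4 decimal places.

0.1711

r = Cov(w,z) / (s_w · s_z) = 3.644 / (5.092 × 4.183)
  = 3.644 / 21.2998 ≈ 0.1711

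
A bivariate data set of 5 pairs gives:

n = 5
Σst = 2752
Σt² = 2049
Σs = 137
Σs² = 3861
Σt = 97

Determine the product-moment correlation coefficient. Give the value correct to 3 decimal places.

r = (nΣst − ΣsΣt) / √[(nΣs² − (Σs)²)(nΣt² − (Σt)²)]
Numerator: 5×2752 − 137×97 = 471
Denominator: √[(19305 − 18769)(10245 − 9409)] = √[536 × 836] = 669.3997
r = 471 / 669.3997 ≈ 0.704

0.704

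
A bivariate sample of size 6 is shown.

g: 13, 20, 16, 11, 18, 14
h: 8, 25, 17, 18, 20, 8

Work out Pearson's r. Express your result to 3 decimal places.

n = 6, Σg = 92, Σh = 96, Σg² = 1466, Σh² = 1766, Σgh = 1546
nΣgh − ΣgΣh = 9276 − 8832 = 444
nΣg² − (Σg)² = 8796 − 8464 = 332; nΣh² − (Σh)² = 10596 − 9216 = 1380
r = 444 / √(332 × 1380) = 444 / 676.8752 ≈ 0.656

0.656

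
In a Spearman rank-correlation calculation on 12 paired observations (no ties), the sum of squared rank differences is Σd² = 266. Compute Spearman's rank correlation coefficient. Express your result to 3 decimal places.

0.070

ρ = 1 − 6Σd² / [n(n²−1)] = 1 − 6×266 / (12×143)
  = 1 − 1596/1716 = 1 − 0.9301 ≈ 0.070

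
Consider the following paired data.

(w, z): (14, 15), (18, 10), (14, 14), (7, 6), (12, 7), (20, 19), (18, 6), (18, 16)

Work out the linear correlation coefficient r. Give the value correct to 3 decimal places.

n = 8, Σw = 121, Σz = 93, Σw² = 1957, Σz² = 1259, Σwz = 1488
nΣwz − ΣwΣz = 11904 − 11253 = 651
nΣw² − (Σw)² = 15656 − 14641 = 1015; nΣz² − (Σz)² = 10072 − 8649 = 1423
r = 651 / √(1015 × 1423) = 651 / 1201.8091 ≈ 0.542

0.542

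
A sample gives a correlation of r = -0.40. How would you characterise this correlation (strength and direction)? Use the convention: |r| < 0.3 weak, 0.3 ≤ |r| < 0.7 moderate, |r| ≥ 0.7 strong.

r = -0.40 < 0 so the relationship is negative.
|r| = 0.40, which falls in the moderate range.

moderate negative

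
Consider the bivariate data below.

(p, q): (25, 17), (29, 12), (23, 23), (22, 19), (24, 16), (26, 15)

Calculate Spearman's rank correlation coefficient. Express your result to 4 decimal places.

Rank p: 4, 6, 2, 1, 3, 5
Rank q: 4, 1, 6, 5, 3, 2
d = rank(p) − rank(q): 0, 5, -4, -4, 0, 3; Σd² = 66
ρ = 1 − 6Σd² / [n(n²−1)] = 1 − 6×66 / (6×35) = 1 − 396/210 ≈ -0.8857

-0.8857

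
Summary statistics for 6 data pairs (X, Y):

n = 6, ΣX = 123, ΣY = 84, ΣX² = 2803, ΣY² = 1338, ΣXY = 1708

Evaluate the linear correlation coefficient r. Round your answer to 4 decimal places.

-0.0656

r = (nΣXY − ΣXΣY) / √[(nΣX² − (ΣX)²)(nΣY² − (ΣY)²)]
Numerator: 6×1708 − 123×84 = -84
Denominator: √[(16818 − 15129)(8028 − 7056)] = √[1689 × 972] = 1281.2915
r = -84 / 1281.2915 ≈ -0.0656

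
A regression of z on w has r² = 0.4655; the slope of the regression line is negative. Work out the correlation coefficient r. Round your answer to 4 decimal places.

-0.6823

|r| = √0.4655 = 0.6823
The association is negative, so r = −0.6823.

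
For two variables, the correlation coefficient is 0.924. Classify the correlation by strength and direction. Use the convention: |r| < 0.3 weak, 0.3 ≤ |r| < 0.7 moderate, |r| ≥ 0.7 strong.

r = 0.924 > 0 so the relationship is positive.
|r| = 0.924, which falls in the strong range.

strong positive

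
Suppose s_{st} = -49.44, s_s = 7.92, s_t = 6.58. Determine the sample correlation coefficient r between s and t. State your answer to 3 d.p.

r = Cov(s,t) / (s_s · s_t) = -49.44 / (7.92 × 6.58)
  = -49.44 / 52.1136 ≈ -0.949

-0.949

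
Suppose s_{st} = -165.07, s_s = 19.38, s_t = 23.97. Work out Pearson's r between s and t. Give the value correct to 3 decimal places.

r = Cov(s,t) / (s_s · s_t) = -165.07 / (19.38 × 23.97)
  = -165.07 / 464.5386 ≈ -0.355

-0.355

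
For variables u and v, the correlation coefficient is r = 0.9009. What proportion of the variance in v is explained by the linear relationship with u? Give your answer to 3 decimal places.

r² = (0.9009)² = 0.812

0.812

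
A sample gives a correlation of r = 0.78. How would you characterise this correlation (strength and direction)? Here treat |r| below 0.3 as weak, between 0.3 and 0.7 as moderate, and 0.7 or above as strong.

r = 0.78 > 0 so the relationship is positive.
|r| = 0.78, which falls in the strong range.

strong positive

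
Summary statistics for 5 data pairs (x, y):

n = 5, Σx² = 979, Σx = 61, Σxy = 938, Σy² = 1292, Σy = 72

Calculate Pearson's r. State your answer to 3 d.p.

r = (nΣxy − ΣxΣy) / √[(nΣx² − (Σx)²)(nΣy² − (Σy)²)]
Numerator: 5×938 − 61×72 = 298
Denominator: √[(4895 − 3721)(6460 − 5184)] = √[1174 × 1276] = 1223.9379
r = 298 / 1223.9379 ≈ 0.243

0.243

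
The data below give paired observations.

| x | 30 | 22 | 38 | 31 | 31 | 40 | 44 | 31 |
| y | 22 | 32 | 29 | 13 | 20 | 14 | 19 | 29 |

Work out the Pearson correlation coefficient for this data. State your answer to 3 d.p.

-0.454

n = 8, Σx = 267, Σy = 178, Σx² = 9247, Σy² = 4316, Σxy = 5784
nΣxy − ΣxΣy = 46272 − 47526 = -1254
nΣx² − (Σx)² = 73976 − 71289 = 2687; nΣy² − (Σy)² = 34528 − 31684 = 2844
r = -1254 / √(2687 × 2844) = -1254 / 2764.3856 ≈ -0.454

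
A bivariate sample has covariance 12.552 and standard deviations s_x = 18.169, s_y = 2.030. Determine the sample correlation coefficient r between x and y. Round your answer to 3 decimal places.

0.340

r = Cov(x,y) / (s_x · s_y) = 12.552 / (18.169 × 2.030)
  = 12.552 / 36.8831 ≈ 0.340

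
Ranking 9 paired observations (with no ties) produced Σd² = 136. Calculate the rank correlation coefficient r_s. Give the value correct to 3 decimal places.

-0.133

ρ = 1 − 6Σd² / [n(n²−1)] = 1 − 6×136 / (9×80)
  = 1 − 816/720 = 1 − 1.1333 ≈ -0.133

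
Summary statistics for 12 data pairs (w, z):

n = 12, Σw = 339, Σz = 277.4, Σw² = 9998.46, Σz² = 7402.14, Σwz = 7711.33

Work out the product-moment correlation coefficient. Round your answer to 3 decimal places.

r = (nΣwz − ΣwΣz) / √[(nΣw² − (Σw)²)(nΣz² − (Σz)²)]
Numerator: 12×7711.33 − 339×277.4 = -1502.64
Denominator: √[(119981.52 − 114921)(88825.68 − 76950.76)] = √[5060.52 × 11874.92] = 7751.9849
r = -1502.64 / 7751.9849 ≈ -0.194

-0.194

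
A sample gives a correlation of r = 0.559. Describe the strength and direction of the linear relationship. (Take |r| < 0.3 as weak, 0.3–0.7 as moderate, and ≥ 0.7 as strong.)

r = 0.559 > 0 so the relationship is positive.
|r| = 0.559, which falls in the moderate range.

moderate positive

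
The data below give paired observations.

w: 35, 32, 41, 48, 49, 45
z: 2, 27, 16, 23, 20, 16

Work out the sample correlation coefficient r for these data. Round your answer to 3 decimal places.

0.202

n = 6, Σw = 250, Σz = 104, Σw² = 10660, Σz² = 2174, Σwz = 4394
nΣwz − ΣwΣz = 26364 − 26000 = 364
nΣw² − (Σw)² = 63960 − 62500 = 1460; nΣz² − (Σz)² = 13044 − 10816 = 2228
r = 364 / √(1460 × 2228) = 364 / 1803.5742 ≈ 0.202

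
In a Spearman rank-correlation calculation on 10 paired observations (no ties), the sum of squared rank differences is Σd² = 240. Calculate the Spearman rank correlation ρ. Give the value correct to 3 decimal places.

-0.455

ρ = 1 − 6Σd² / [n(n²−1)] = 1 − 6×240 / (10×99)
  = 1 − 1440/990 = 1 − 1.4545 ≈ -0.455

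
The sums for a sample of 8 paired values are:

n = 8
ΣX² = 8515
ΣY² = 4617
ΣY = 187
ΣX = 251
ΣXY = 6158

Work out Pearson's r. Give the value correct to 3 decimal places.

r = (nΣXY − ΣXΣY) / √[(nΣX² − (ΣX)²)(nΣY² − (ΣY)²)]
Numerator: 8×6158 − 251×187 = 2327
Denominator: √[(68120 − 63001)(36936 − 34969)] = √[5119 × 1967] = 3173.1803
r = 2327 / 3173.1803 ≈ 0.733

0.733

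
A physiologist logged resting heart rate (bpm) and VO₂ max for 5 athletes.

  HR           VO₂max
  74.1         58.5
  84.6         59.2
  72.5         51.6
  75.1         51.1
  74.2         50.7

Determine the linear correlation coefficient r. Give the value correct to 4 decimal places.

n = 5, Σx = 380.5, Σy = 271.1, Σx² = 29049.87, Σy² = 14771.15, Σxy = 20683.72
nΣxy − ΣxΣy = 103418.6 − 103153.55 = 265.05
nΣx² − (Σx)² = 145249.35 − 144780.25 = 469.1; nΣy² − (Σy)² = 73855.75 − 73495.21 = 360.54
r = 265.05 / √(469.1 × 360.54) = 265.05 / 411.2533 ≈ 0.6445

0.6445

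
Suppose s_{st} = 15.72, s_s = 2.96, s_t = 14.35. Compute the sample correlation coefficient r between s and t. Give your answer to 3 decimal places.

0.370

r = Cov(s,t) / (s_s · s_t) = 15.72 / (2.96 × 14.35)
  = 15.72 / 42.4760 ≈ 0.370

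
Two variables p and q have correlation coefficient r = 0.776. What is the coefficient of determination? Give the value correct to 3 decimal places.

r² = (0.776)² = 0.602

0.602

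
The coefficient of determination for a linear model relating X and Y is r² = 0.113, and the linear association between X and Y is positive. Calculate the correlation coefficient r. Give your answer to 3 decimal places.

0.336

|r| = √0.113 = 0.336
The association is positive, so r = 0.336.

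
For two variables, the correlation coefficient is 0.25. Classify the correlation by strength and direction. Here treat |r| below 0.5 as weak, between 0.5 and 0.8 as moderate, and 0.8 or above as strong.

r = 0.25 > 0 so the relationship is positive.
|r| = 0.25, which falls in the weak range.

weak positive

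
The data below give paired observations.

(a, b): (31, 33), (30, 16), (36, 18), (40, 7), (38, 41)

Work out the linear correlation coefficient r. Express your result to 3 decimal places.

n = 5, Σa = 175, Σb = 115, Σa² = 6201, Σb² = 3399, Σab = 3989
nΣab − ΣaΣb = 19945 − 20125 = -180
nΣa² − (Σa)² = 31005 − 30625 = 380; nΣb² − (Σb)² = 16995 − 13225 = 3770
r = -180 / √(380 × 3770) = -180 / 1196.9127 ≈ -0.150

-0.150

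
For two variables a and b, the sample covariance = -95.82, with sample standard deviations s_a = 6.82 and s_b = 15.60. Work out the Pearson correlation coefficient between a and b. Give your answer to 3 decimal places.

r = Cov(a,b) / (s_a · s_b) = -95.82 / (6.82 × 15.60)
  = -95.82 / 106.3920 ≈ -0.901

-0.901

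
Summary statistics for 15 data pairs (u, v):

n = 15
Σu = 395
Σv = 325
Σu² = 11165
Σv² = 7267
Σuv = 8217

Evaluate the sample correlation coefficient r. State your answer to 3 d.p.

r = (nΣuv − ΣuΣv) / √[(nΣu² − (Σu)²)(nΣv² − (Σv)²)]
Numerator: 15×8217 − 395×325 = -5120
Denominator: √[(167475 − 156025)(109005 − 105625)] = √[11450 × 3380] = 6221.0128
r = -5120 / 6221.0128 ≈ -0.823

-0.823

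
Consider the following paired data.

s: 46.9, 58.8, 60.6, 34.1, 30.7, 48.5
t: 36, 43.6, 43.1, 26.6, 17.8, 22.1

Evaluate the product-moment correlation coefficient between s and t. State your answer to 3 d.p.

n = 6, Σs = 279.6, Σt = 189.2, Σs² = 13786.96, Σt² = 6567.38, Σst = 9389.31
nΣst − ΣsΣt = 56335.86 − 52900.32 = 3435.54
nΣs² − (Σs)² = 82721.76 − 78176.16 = 4545.6; nΣt² − (Σt)² = 39404.28 − 35796.64 = 3607.64
r = 3435.54 / √(4545.6 × 3607.64) = 3435.54 / 4049.5541 ≈ 0.848

0.848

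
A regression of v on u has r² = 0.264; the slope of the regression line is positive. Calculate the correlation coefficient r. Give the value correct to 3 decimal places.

0.514

|r| = √0.264 = 0.514
The association is positive, so r = 0.514.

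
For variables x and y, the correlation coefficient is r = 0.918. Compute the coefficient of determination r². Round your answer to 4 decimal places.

0.8427

r² = (0.918)² = 0.8427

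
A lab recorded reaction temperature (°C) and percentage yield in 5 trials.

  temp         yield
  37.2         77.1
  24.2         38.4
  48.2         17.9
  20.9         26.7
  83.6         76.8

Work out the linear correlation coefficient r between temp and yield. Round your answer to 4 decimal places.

0.5293

n = 5, Σx = 214.1, Σy = 236.9, Σx² = 11718.49, Σy² = 14350.51, Σxy = 11638.69
nΣxy − ΣxΣy = 58193.45 − 50720.29 = 7473.16
nΣx² − (Σx)² = 58592.45 − 45838.81 = 12753.64; nΣy² − (Σy)² = 71752.55 − 56121.61 = 15630.94
r = 7473.16 / √(12753.64 × 15630.94) = 7473.16 / 14119.1849 ≈ 0.5293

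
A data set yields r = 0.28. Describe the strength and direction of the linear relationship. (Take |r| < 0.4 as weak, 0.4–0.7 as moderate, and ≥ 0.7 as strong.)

r = 0.28 > 0 so the relationship is positive.
|r| = 0.28, which falls in the weak range.

weak positive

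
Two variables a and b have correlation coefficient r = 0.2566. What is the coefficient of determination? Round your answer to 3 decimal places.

0.066

r² = (0.2566)² = 0.066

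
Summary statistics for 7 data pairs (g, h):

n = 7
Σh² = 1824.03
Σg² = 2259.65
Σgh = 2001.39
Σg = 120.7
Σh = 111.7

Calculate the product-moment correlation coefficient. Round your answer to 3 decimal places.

0.875

r = (nΣgh − ΣgΣh) / √[(nΣg² − (Σg)²)(nΣh² − (Σh)²)]
Numerator: 7×2001.39 − 120.7×111.7 = 527.54
Denominator: √[(15817.55 − 14568.49)(12768.21 − 12476.89)] = √[1249.06 × 291.32] = 603.2215
r = 527.54 / 603.2215 ≈ 0.875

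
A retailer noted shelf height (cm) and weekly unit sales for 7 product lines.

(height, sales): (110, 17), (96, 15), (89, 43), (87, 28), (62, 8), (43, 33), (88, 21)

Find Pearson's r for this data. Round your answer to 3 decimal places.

n = 7, Σx = 575, Σy = 165, Σx² = 50243, Σy² = 4741, Σxy = 13336
nΣxy − ΣxΣy = 93352 − 94875 = -1523
nΣx² − (Σx)² = 351701 − 330625 = 21076; nΣy² − (Σy)² = 33187 − 27225 = 5962
r = -1523 / √(21076 × 5962) = -1523 / 11209.5991 ≈ -0.136

-0.136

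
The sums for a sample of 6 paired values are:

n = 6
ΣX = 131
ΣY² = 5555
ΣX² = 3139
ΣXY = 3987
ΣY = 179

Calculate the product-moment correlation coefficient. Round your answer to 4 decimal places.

r = (nΣXY − ΣXΣY) / √[(nΣX² − (ΣX)²)(nΣY² − (ΣY)²)]
Numerator: 6×3987 − 131×179 = 473
Denominator: √[(18834 − 17161)(33330 − 32041)] = √[1673 × 1289] = 1468.5016
r = 473 / 1468.5016 ≈ 0.3221

0.3221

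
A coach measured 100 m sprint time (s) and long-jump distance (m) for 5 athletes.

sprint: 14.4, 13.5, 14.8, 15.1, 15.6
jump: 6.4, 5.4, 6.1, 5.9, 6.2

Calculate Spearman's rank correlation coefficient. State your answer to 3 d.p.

Rank sprint: 2, 1, 3, 4, 5
Rank jump: 5, 1, 3, 2, 4
d = rank(sprint) − rank(jump): -3, 0, 0, 2, 1; Σd² = 14
ρ = 1 − 6Σd² / [n(n²−1)] = 1 − 6×14 / (5×24) = 1 − 84/120 ≈ 0.300

0.300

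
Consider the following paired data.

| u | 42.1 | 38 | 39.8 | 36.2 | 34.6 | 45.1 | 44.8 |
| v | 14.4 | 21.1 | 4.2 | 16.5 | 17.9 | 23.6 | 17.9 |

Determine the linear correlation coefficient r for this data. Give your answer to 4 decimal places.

0.1584

n = 7, Σu = 280.6, Σv = 115.6, Σu² = 11349.1, Σv² = 2140.24, Σuv = 4658.12
nΣuv − ΣuΣv = 32606.84 − 32437.36 = 169.48
nΣu² − (Σu)² = 79443.7 − 78736.36 = 707.34; nΣv² − (Σv)² = 14981.68 − 13363.36 = 1618.32
r = 169.48 / √(707.34 × 1618.32) = 169.48 / 1069.9077 ≈ 0.1584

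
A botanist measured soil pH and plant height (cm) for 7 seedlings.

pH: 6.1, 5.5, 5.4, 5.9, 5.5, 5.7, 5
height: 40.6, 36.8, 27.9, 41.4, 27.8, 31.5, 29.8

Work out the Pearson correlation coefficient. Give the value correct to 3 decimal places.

n = 7, Σx = 39.1, Σy = 235.8, Σx² = 219.17, Σy² = 8148.1, Σxy = 1326.43
nΣxy − ΣxΣy = 9285.01 − 9219.78 = 65.23
nΣx² − (Σx)² = 1534.19 − 1528.81 = 5.38; nΣy² − (Σy)² = 57036.7 − 55601.64 = 1435.06
r = 65.23 / √(5.38 × 1435.06) = 65.23 / 87.8671 ≈ 0.742

0.742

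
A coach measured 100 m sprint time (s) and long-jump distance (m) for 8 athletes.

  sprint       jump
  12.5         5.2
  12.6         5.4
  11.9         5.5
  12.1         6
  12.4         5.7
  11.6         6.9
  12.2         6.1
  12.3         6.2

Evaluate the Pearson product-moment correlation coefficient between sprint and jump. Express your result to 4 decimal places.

-0.7246

n = 8, Σx = 97.6, Σy = 47, Σx² = 1191.48, Σy² = 278.2, Σxy = 572.49
nΣxy − ΣxΣy = 4579.92 − 4587.2 = -7.28
nΣx² − (Σx)² = 9531.84 − 9525.76 = 6.08; nΣy² − (Σy)² = 2225.6 − 2209 = 16.6
r = -7.28 / √(6.08 × 16.6) = -7.28 / 10.0463 ≈ -0.7246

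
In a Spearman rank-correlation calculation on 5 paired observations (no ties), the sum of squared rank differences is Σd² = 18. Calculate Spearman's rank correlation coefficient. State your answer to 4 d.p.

0.1000

ρ = 1 − 6Σd² / [n(n²−1)] = 1 − 6×18 / (5×24)
  = 1 − 108/120 = 1 − 0.90000 ≈ 0.1000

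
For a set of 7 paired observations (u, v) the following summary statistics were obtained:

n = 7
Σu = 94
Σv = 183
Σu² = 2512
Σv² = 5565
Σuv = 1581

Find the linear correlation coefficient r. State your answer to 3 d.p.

-0.887

r = (nΣuv − ΣuΣv) / √[(nΣu² − (Σu)²)(nΣv² − (Σv)²)]
Numerator: 7×1581 − 94×183 = -6135
Denominator: √[(17584 − 8836)(38955 − 33489)] = √[8748 × 5466] = 6914.9525
r = -6135 / 6914.9525 ≈ -0.887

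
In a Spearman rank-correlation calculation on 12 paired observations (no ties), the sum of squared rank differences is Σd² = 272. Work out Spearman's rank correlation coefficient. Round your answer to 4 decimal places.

ρ = 1 − 6Σd² / [n(n²−1)] = 1 − 6×272 / (12×143)
  = 1 − 1632/1716 = 1 − 0.95105 ≈ 0.0490

0.0490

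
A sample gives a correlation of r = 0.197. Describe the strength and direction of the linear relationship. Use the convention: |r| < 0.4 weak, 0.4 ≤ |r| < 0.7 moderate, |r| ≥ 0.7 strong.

r = 0.197 > 0 so the relationship is positive.
|r| = 0.197, which falls in the weak range.

weak positive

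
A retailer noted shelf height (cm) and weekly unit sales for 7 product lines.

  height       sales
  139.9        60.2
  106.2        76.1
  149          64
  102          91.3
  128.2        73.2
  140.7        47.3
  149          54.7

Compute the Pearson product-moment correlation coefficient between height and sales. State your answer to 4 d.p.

n = 7, Σx = 915, Σy = 466.8, Σx² = 121888.18, Σy² = 32434.56, Σxy = 59542.05
nΣxy − ΣxΣy = 416794.35 − 427122 = -10327.65
nΣx² − (Σx)² = 853217.26 − 837225 = 15992.26; nΣy² − (Σy)² = 227041.92 − 217902.24 = 9139.68
r = -10327.65 / √(15992.26 × 9139.68) = -10327.65 / 12089.8362 ≈ -0.8542

-0.8542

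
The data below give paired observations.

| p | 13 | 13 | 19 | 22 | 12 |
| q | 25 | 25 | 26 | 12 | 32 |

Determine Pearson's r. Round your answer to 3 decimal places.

n = 5, Σp = 79, Σq = 120, Σp² = 1327, Σq² = 3094, Σpq = 1792
nΣpq − ΣpΣq = 8960 − 9480 = -520
nΣp² − (Σp)² = 6635 − 6241 = 394; nΣq² − (Σq)² = 15470 − 14400 = 1070
r = -520 / √(394 × 1070) = -520 / 649.2919 ≈ -0.801

-0.801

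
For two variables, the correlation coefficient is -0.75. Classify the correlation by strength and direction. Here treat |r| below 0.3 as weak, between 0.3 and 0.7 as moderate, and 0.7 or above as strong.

r = -0.75 < 0 so the relationship is negative.
|r| = 0.75, which falls in the strong range.

strong negative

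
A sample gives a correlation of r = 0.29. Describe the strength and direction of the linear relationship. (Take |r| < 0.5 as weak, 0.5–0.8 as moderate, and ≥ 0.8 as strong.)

weak positive

r = 0.29 > 0 so the relationship is positive.
|r| = 0.29, which falls in the weak range.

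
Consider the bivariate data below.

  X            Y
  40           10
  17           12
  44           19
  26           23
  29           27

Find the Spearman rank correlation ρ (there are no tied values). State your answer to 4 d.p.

Rank X: 4, 1, 5, 2, 3
Rank Y: 1, 2, 3, 4, 5
d = rank(X) − rank(Y): 3, -1, 2, -2, -2; Σd² = 22
ρ = 1 − 6Σd² / [n(n²−1)] = 1 − 6×22 / (5×24) = 1 − 132/120 ≈ -0.1000

-0.1000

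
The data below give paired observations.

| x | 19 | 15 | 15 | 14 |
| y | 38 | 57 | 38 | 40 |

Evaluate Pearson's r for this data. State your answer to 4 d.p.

n = 4, Σx = 63, Σy = 173, Σx² = 1007, Σy² = 7737, Σxy = 2707
nΣxy − ΣxΣy = 10828 − 10899 = -71
nΣx² − (Σx)² = 4028 − 3969 = 59; nΣy² − (Σy)² = 30948 − 29929 = 1019
r = -71 / √(59 × 1019) = -71 / 245.1958 ≈ -0.2896

-0.2896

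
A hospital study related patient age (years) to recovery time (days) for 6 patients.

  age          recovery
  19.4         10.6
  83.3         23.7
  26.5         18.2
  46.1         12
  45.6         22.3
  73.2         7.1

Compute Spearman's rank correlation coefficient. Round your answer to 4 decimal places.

0.2571

Rank age: 1, 6, 2, 4, 3, 5
Rank recovery: 2, 6, 4, 3, 5, 1
d = rank(age) − rank(recovery): -1, 0, -2, 1, -2, 4; Σd² = 26
ρ = 1 − 6Σd² / [n(n²−1)] = 1 − 6×26 / (6×35) = 1 − 156/210 ≈ 0.2571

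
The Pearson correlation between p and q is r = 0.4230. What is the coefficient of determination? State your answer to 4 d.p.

0.1789

r² = (0.4230)² = 0.1789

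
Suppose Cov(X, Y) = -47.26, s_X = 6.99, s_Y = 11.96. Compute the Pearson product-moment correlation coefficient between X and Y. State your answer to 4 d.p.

r = Cov(X,Y) / (s_X · s_Y) = -47.26 / (6.99 × 11.96)
  = -47.26 / 83.6004 ≈ -0.5653

-0.5653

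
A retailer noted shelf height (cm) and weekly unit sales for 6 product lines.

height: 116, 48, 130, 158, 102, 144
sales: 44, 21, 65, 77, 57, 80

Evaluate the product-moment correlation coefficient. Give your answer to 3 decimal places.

0.938

n = 6, Σx = 698, Σy = 344, Σx² = 88764, Σy² = 22180, Σxy = 44062
nΣxy − ΣxΣy = 264372 − 240112 = 24260
nΣx² − (Σx)² = 532584 − 487204 = 45380; nΣy² − (Σy)² = 133080 − 118336 = 14744
r = 24260 / √(45380 × 14744) = 24260 / 25866.6333 ≈ 0.938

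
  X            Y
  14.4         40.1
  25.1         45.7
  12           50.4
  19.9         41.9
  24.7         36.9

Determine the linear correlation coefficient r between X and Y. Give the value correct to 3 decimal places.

-0.467

n = 5, ΣX = 96.1, ΣY = 215, ΣX² = 1987.47, ΣY² = 9353.88, ΣXY = 4074.55
nΣXY − ΣXΣY = 20372.75 − 20661.5 = -288.75
nΣX² − (ΣX)² = 9937.35 − 9235.21 = 702.14; nΣY² − (ΣY)² = 46769.4 − 46225 = 544.4
r = -288.75 / √(702.14 × 544.4) = -288.75 / 618.2597 ≈ -0.467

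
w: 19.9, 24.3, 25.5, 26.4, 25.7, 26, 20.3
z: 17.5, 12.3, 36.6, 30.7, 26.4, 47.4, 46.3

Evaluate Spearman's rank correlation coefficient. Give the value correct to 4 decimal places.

Rank w: 1, 3, 4, 7, 5, 6, 2
Rank z: 2, 1, 5, 4, 3, 7, 6
d = rank(w) − rank(z): -1, 2, -1, 3, 2, -1, -4; Σd² = 36
ρ = 1 − 6Σd² / [n(n²−1)] = 1 − 6×36 / (7×48) = 1 − 216/336 ≈ 0.3571

0.3571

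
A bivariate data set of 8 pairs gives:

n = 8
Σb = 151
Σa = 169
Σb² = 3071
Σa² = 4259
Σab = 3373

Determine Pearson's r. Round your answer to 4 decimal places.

r = (nΣab − ΣaΣb) / √[(nΣa² − (Σa)²)(nΣb² − (Σb)²)]
Numerator: 8×3373 − 169×151 = 1465
Denominator: √[(34072 − 28561)(24568 − 22801)] = √[5511 × 1767] = 3120.5668
r = 1465 / 3120.5668 ≈ 0.4695

0.4695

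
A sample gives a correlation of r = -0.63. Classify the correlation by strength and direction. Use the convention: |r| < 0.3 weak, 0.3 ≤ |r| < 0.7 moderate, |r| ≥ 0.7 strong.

moderate negative

r = -0.63 < 0 so the relationship is negative.
|r| = 0.63, which falls in the moderate range.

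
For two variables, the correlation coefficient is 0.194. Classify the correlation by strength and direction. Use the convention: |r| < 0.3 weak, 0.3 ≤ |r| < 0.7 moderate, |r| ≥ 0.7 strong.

weak positive

r = 0.194 > 0 so the relationship is positive.
|r| = 0.194, which falls in the weak range.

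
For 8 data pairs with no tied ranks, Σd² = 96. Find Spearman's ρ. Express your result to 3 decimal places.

-0.143

ρ = 1 − 6Σd² / [n(n²−1)] = 1 − 6×96 / (8×63)
  = 1 − 576/504 = 1 − 1.1429 ≈ -0.143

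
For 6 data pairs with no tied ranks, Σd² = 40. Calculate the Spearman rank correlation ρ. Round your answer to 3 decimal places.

ρ = 1 − 6Σd² / [n(n²−1)] = 1 − 6×40 / (6×35)
  = 1 − 240/210 = 1 − 1.1429 ≈ -0.143

-0.143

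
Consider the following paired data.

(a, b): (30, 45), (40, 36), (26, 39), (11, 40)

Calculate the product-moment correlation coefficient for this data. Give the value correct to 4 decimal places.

n = 4, Σa = 107, Σb = 160, Σa² = 3297, Σb² = 6442, Σab = 4244
nΣab − ΣaΣb = 16976 − 17120 = -144
nΣa² − (Σa)² = 13188 − 11449 = 1739; nΣb² − (Σb)² = 25768 − 25600 = 168
r = -144 / √(1739 × 168) = -144 / 540.5109 ≈ -0.2664

-0.2664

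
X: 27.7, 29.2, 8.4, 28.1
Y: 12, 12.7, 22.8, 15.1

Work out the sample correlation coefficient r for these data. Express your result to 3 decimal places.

-0.962

n = 4, ΣX = 93.4, ΣY = 62.6, ΣX² = 2480.1, ΣY² = 1053.14, ΣXY = 1319.07
nΣXY − ΣXΣY = 5276.28 − 5846.84 = -570.56
nΣX² − (ΣX)² = 9920.4 − 8723.56 = 1196.84; nΣY² − (ΣY)² = 4212.56 − 3918.76 = 293.8
r = -570.56 / √(1196.84 × 293.8) = -570.56 / 592.9853 ≈ -0.962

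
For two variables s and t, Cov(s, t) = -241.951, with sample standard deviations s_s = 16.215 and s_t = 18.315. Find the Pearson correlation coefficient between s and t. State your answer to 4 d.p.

r = Cov(s,t) / (s_s · s_t) = -241.951 / (16.215 × 18.315)
  = -241.951 / 296.9777 ≈ -0.8147

-0.8147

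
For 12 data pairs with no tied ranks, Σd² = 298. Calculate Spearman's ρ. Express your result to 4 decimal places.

ρ = 1 − 6Σd² / [n(n²−1)] = 1 − 6×298 / (12×143)
  = 1 − 1788/1716 = 1 − 1.04196 ≈ -0.0420

-0.0420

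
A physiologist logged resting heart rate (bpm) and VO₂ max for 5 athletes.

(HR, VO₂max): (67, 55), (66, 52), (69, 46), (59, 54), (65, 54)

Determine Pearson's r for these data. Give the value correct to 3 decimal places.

n = 5, Σx = 326, Σy = 261, Σx² = 21312, Σy² = 13677, Σxy = 16987
nΣxy − ΣxΣy = 84935 − 85086 = -151
nΣx² − (Σx)² = 106560 − 106276 = 284; nΣy² − (Σy)² = 68385 − 68121 = 264
r = -151 / √(284 × 264) = -151 / 273.8175 ≈ -0.551

-0.551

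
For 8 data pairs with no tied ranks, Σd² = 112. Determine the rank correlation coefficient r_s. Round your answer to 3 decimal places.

ρ = 1 − 6Σd² / [n(n²−1)] = 1 − 6×112 / (8×63)
  = 1 − 672/504 = 1 − 1.3333 ≈ -0.333

-0.333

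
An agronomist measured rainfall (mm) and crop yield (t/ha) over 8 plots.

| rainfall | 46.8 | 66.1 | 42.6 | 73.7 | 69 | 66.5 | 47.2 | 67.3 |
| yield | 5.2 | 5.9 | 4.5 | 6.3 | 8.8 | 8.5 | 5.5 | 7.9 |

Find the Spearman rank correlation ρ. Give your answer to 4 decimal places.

Rank rainfall: 2, 4, 1, 8, 7, 5, 3, 6
Rank yield: 2, 4, 1, 5, 8, 7, 3, 6
d = rank(rainfall) − rank(yield): 0, 0, 0, 3, -1, -2, 0, 0; Σd² = 14
ρ = 1 − 6Σd² / [n(n²−1)] = 1 − 6×14 / (8×63) = 1 − 84/504 ≈ 0.8333

0.8333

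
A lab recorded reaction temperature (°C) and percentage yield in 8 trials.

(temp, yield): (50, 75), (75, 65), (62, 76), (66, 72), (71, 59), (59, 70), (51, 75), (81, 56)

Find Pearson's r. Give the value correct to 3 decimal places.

n = 8, Σx = 515, Σy = 548, Σx² = 34009, Σy² = 37952, Σxy = 34769
nΣxy − ΣxΣy = 278152 − 282220 = -4068
nΣx² − (Σx)² = 272072 − 265225 = 6847; nΣy² − (Σy)² = 303616 − 300304 = 3312
r = -4068 / √(6847 × 3312) = -4068 / 4762.0651 ≈ -0.854

-0.854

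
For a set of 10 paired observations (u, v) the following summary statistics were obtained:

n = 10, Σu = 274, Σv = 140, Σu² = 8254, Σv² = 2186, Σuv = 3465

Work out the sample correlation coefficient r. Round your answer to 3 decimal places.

r = (nΣuv − ΣuΣv) / √[(nΣu² − (Σu)²)(nΣv² − (Σv)²)]
Numerator: 10×3465 − 274×140 = -3710
Denominator: √[(82540 − 75076)(21860 − 19600)] = √[7464 × 2260] = 4107.1450
r = -3710 / 4107.1450 ≈ -0.903

-0.903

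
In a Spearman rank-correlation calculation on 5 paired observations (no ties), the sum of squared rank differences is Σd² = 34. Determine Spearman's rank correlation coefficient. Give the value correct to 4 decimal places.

-0.7000

ρ = 1 − 6Σd² / [n(n²−1)] = 1 − 6×34 / (5×24)
  = 1 − 204/120 = 1 − 1.70000 ≈ -0.7000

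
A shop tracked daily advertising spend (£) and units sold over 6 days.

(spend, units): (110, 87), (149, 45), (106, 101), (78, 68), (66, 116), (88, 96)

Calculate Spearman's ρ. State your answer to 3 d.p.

Rank spend: 5, 6, 4, 2, 1, 3
Rank units: 3, 1, 5, 2, 6, 4
d = rank(spend) − rank(units): 2, 5, -1, 0, -5, -1; Σd² = 56
ρ = 1 − 6Σd² / [n(n²−1)] = 1 − 6×56 / (6×35) = 1 − 336/210 ≈ -0.600

-0.600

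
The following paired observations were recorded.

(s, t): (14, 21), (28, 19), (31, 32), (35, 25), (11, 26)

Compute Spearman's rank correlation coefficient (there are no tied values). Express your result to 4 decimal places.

0.1000

Rank s: 2, 3, 4, 5, 1
Rank t: 2, 1, 5, 3, 4
d = rank(s) − rank(t): 0, 2, -1, 2, -3; Σd² = 18
ρ = 1 − 6Σd² / [n(n²−1)] = 1 − 6×18 / (5×24) = 1 − 108/120 ≈ 0.1000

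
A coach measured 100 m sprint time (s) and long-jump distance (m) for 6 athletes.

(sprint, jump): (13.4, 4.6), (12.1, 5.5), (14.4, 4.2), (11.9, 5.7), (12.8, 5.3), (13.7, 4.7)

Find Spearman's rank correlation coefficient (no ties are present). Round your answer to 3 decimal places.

Rank sprint: 4, 2, 6, 1, 3, 5
Rank jump: 2, 5, 1, 6, 4, 3
d = rank(sprint) − rank(jump): 2, -3, 5, -5, -1, 2; Σd² = 68
ρ = 1 − 6Σd² / [n(n²−1)] = 1 − 6×68 / (6×35) = 1 − 408/210 ≈ -0.943

-0.943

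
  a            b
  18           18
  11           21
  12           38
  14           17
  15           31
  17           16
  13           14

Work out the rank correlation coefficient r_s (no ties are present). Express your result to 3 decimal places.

-0.286

Rank a: 7, 1, 2, 4, 5, 6, 3
Rank b: 4, 5, 7, 3, 6, 2, 1
d = rank(a) − rank(b): 3, -4, -5, 1, -1, 4, 2; Σd² = 72
ρ = 1 − 6Σd² / [n(n²−1)] = 1 − 6×72 / (7×48) = 1 − 432/336 ≈ -0.286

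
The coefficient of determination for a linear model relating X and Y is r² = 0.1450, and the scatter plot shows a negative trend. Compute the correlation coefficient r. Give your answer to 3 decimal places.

|r| = √0.1450 = 0.381
The association is negative, so r = −0.381.

-0.381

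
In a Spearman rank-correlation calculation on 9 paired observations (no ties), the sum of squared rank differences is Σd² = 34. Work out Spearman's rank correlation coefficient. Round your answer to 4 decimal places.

ρ = 1 − 6Σd² / [n(n²−1)] = 1 − 6×34 / (9×80)
  = 1 − 204/720 = 1 − 0.28333 ≈ 0.7167

0.7167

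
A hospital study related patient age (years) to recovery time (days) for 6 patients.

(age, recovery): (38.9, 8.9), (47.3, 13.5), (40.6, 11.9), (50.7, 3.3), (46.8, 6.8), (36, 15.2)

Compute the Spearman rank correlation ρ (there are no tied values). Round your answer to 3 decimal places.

-0.600

Rank age: 2, 5, 3, 6, 4, 1
Rank recovery: 3, 5, 4, 1, 2, 6
d = rank(age) − rank(recovery): -1, 0, -1, 5, 2, -5; Σd² = 56
ρ = 1 − 6Σd² / [n(n²−1)] = 1 − 6×56 / (6×35) = 1 − 336/210 ≈ -0.600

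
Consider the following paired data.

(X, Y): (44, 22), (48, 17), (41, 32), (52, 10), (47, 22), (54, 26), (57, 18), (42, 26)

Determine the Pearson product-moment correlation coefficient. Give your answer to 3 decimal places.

-0.564

n = 8, ΣX = 385, ΣY = 173, ΣX² = 18763, ΣY² = 4057, ΣXY = 8172
nΣXY − ΣXΣY = 65376 − 66605 = -1229
nΣX² − (ΣX)² = 150104 − 148225 = 1879; nΣY² − (ΣY)² = 32456 − 29929 = 2527
r = -1229 / √(1879 × 2527) = -1229 / 2179.0441 ≈ -0.564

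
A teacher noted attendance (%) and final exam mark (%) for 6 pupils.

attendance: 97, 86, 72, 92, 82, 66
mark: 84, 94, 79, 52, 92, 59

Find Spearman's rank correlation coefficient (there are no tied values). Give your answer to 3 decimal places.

Rank attendance: 6, 4, 2, 5, 3, 1
Rank mark: 4, 6, 3, 1, 5, 2
d = rank(attendance) − rank(mark): 2, -2, -1, 4, -2, -1; Σd² = 30
ρ = 1 − 6Σd² / [n(n²−1)] = 1 − 6×30 / (6×35) = 1 − 180/210 ≈ 0.143

0.143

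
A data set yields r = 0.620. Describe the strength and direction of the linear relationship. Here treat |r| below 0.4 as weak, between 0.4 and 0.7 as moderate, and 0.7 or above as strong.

r = 0.620 > 0 so the relationship is positive.
|r| = 0.620, which falls in the moderate range.

moderate positive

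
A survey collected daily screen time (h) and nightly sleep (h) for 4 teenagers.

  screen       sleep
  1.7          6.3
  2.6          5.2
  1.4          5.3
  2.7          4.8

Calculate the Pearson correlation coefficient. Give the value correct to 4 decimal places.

-0.6049

n = 4, Σx = 8.4, Σy = 21.6, Σx² = 18.9, Σy² = 117.86, Σxy = 44.61
nΣxy − ΣxΣy = 178.44 − 181.44 = -3
nΣx² − (Σx)² = 75.6 − 70.56 = 5.04; nΣy² − (Σy)² = 471.44 − 466.56 = 4.88
r = -3 / √(5.04 × 4.88) = -3 / 4.9594 ≈ -0.6049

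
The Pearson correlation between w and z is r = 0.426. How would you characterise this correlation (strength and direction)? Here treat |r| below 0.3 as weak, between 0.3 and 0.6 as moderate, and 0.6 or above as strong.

moderate positive

r = 0.426 > 0 so the relationship is positive.
|r| = 0.426, which falls in the moderate range.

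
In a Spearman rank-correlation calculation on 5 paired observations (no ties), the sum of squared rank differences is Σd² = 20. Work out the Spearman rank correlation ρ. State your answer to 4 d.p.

ρ = 1 − 6Σd² / [n(n²−1)] = 1 − 6×20 / (5×24)
  = 1 − 120/120 = 1 − 1.00000 ≈ 0.0000

0.0000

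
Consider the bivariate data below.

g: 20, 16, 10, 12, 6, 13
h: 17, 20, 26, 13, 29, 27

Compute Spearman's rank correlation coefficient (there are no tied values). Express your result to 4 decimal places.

Rank g: 6, 5, 2, 3, 1, 4
Rank h: 2, 3, 4, 1, 6, 5
d = rank(g) − rank(h): 4, 2, -2, 2, -5, -1; Σd² = 54
ρ = 1 − 6Σd² / [n(n²−1)] = 1 − 6×54 / (6×35) = 1 − 324/210 ≈ -0.5429

-0.5429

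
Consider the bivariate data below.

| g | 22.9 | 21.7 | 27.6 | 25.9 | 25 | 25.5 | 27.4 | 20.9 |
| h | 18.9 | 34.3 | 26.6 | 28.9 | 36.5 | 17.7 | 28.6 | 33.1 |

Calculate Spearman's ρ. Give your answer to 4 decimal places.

-0.4048

Rank g: 3, 2, 8, 6, 4, 5, 7, 1
Rank h: 2, 7, 3, 5, 8, 1, 4, 6
d = rank(g) − rank(h): 1, -5, 5, 1, -4, 4, 3, -5; Σd² = 118
ρ = 1 − 6Σd² / [n(n²−1)] = 1 − 6×118 / (8×63) = 1 − 708/504 ≈ -0.4048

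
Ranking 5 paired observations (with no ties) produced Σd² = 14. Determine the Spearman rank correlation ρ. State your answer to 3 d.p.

ρ = 1 − 6Σd² / [n(n²−1)] = 1 − 6×14 / (5×24)
  = 1 − 84/120 = 1 − 0.7000 ≈ 0.300

0.300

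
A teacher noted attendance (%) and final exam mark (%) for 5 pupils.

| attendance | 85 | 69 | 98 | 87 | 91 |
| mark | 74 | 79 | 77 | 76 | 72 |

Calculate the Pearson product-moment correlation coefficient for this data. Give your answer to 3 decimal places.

n = 5, Σx = 430, Σy = 378, Σx² = 37440, Σy² = 28606, Σxy = 32451
nΣxy − ΣxΣy = 162255 − 162540 = -285
nΣx² − (Σx)² = 187200 − 184900 = 2300; nΣy² − (Σy)² = 143030 − 142884 = 146
r = -285 / √(2300 × 146) = -285 / 579.4825 ≈ -0.492

-0.492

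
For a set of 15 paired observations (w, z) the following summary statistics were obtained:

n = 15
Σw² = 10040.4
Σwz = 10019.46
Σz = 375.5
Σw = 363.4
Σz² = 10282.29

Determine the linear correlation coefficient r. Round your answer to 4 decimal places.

0.8831

r = (nΣwz − ΣwΣz) / √[(nΣw² − (Σw)²)(nΣz² − (Σz)²)]
Numerator: 15×10019.46 − 363.4×375.5 = 13835.2
Denominator: √[(150606 − 132059.56)(154234.35 − 141000.25)] = √[18546.44 × 13234.1] = 15666.6985
r = 13835.2 / 15666.6985 ≈ 0.8831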